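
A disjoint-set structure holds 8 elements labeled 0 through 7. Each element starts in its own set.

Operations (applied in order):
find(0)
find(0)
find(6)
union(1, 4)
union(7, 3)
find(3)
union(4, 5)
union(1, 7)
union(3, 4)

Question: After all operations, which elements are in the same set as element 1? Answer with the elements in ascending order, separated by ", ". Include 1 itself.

Answer: 1, 3, 4, 5, 7

Derivation:
Step 1: find(0) -> no change; set of 0 is {0}
Step 2: find(0) -> no change; set of 0 is {0}
Step 3: find(6) -> no change; set of 6 is {6}
Step 4: union(1, 4) -> merged; set of 1 now {1, 4}
Step 5: union(7, 3) -> merged; set of 7 now {3, 7}
Step 6: find(3) -> no change; set of 3 is {3, 7}
Step 7: union(4, 5) -> merged; set of 4 now {1, 4, 5}
Step 8: union(1, 7) -> merged; set of 1 now {1, 3, 4, 5, 7}
Step 9: union(3, 4) -> already same set; set of 3 now {1, 3, 4, 5, 7}
Component of 1: {1, 3, 4, 5, 7}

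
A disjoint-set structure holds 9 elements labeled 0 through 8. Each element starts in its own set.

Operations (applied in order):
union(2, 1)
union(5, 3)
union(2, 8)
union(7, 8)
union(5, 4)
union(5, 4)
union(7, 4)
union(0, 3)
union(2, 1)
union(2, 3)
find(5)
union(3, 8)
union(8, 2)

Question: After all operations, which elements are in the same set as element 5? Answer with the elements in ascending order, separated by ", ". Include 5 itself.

Answer: 0, 1, 2, 3, 4, 5, 7, 8

Derivation:
Step 1: union(2, 1) -> merged; set of 2 now {1, 2}
Step 2: union(5, 3) -> merged; set of 5 now {3, 5}
Step 3: union(2, 8) -> merged; set of 2 now {1, 2, 8}
Step 4: union(7, 8) -> merged; set of 7 now {1, 2, 7, 8}
Step 5: union(5, 4) -> merged; set of 5 now {3, 4, 5}
Step 6: union(5, 4) -> already same set; set of 5 now {3, 4, 5}
Step 7: union(7, 4) -> merged; set of 7 now {1, 2, 3, 4, 5, 7, 8}
Step 8: union(0, 3) -> merged; set of 0 now {0, 1, 2, 3, 4, 5, 7, 8}
Step 9: union(2, 1) -> already same set; set of 2 now {0, 1, 2, 3, 4, 5, 7, 8}
Step 10: union(2, 3) -> already same set; set of 2 now {0, 1, 2, 3, 4, 5, 7, 8}
Step 11: find(5) -> no change; set of 5 is {0, 1, 2, 3, 4, 5, 7, 8}
Step 12: union(3, 8) -> already same set; set of 3 now {0, 1, 2, 3, 4, 5, 7, 8}
Step 13: union(8, 2) -> already same set; set of 8 now {0, 1, 2, 3, 4, 5, 7, 8}
Component of 5: {0, 1, 2, 3, 4, 5, 7, 8}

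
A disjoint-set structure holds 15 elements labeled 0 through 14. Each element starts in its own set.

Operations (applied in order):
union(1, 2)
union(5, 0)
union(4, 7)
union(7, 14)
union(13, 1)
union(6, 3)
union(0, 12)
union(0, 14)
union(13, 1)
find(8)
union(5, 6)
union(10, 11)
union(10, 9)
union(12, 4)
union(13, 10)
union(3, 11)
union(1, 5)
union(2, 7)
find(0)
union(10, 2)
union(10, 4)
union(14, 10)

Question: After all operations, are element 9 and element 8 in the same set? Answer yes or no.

Step 1: union(1, 2) -> merged; set of 1 now {1, 2}
Step 2: union(5, 0) -> merged; set of 5 now {0, 5}
Step 3: union(4, 7) -> merged; set of 4 now {4, 7}
Step 4: union(7, 14) -> merged; set of 7 now {4, 7, 14}
Step 5: union(13, 1) -> merged; set of 13 now {1, 2, 13}
Step 6: union(6, 3) -> merged; set of 6 now {3, 6}
Step 7: union(0, 12) -> merged; set of 0 now {0, 5, 12}
Step 8: union(0, 14) -> merged; set of 0 now {0, 4, 5, 7, 12, 14}
Step 9: union(13, 1) -> already same set; set of 13 now {1, 2, 13}
Step 10: find(8) -> no change; set of 8 is {8}
Step 11: union(5, 6) -> merged; set of 5 now {0, 3, 4, 5, 6, 7, 12, 14}
Step 12: union(10, 11) -> merged; set of 10 now {10, 11}
Step 13: union(10, 9) -> merged; set of 10 now {9, 10, 11}
Step 14: union(12, 4) -> already same set; set of 12 now {0, 3, 4, 5, 6, 7, 12, 14}
Step 15: union(13, 10) -> merged; set of 13 now {1, 2, 9, 10, 11, 13}
Step 16: union(3, 11) -> merged; set of 3 now {0, 1, 2, 3, 4, 5, 6, 7, 9, 10, 11, 12, 13, 14}
Step 17: union(1, 5) -> already same set; set of 1 now {0, 1, 2, 3, 4, 5, 6, 7, 9, 10, 11, 12, 13, 14}
Step 18: union(2, 7) -> already same set; set of 2 now {0, 1, 2, 3, 4, 5, 6, 7, 9, 10, 11, 12, 13, 14}
Step 19: find(0) -> no change; set of 0 is {0, 1, 2, 3, 4, 5, 6, 7, 9, 10, 11, 12, 13, 14}
Step 20: union(10, 2) -> already same set; set of 10 now {0, 1, 2, 3, 4, 5, 6, 7, 9, 10, 11, 12, 13, 14}
Step 21: union(10, 4) -> already same set; set of 10 now {0, 1, 2, 3, 4, 5, 6, 7, 9, 10, 11, 12, 13, 14}
Step 22: union(14, 10) -> already same set; set of 14 now {0, 1, 2, 3, 4, 5, 6, 7, 9, 10, 11, 12, 13, 14}
Set of 9: {0, 1, 2, 3, 4, 5, 6, 7, 9, 10, 11, 12, 13, 14}; 8 is not a member.

Answer: no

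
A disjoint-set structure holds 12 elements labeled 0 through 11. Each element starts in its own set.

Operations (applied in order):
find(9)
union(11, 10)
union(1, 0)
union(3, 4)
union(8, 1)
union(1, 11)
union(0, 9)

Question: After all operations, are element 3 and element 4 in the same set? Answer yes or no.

Step 1: find(9) -> no change; set of 9 is {9}
Step 2: union(11, 10) -> merged; set of 11 now {10, 11}
Step 3: union(1, 0) -> merged; set of 1 now {0, 1}
Step 4: union(3, 4) -> merged; set of 3 now {3, 4}
Step 5: union(8, 1) -> merged; set of 8 now {0, 1, 8}
Step 6: union(1, 11) -> merged; set of 1 now {0, 1, 8, 10, 11}
Step 7: union(0, 9) -> merged; set of 0 now {0, 1, 8, 9, 10, 11}
Set of 3: {3, 4}; 4 is a member.

Answer: yes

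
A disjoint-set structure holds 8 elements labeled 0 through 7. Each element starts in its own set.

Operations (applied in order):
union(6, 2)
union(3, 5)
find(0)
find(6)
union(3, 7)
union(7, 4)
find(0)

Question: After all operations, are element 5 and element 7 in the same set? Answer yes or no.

Answer: yes

Derivation:
Step 1: union(6, 2) -> merged; set of 6 now {2, 6}
Step 2: union(3, 5) -> merged; set of 3 now {3, 5}
Step 3: find(0) -> no change; set of 0 is {0}
Step 4: find(6) -> no change; set of 6 is {2, 6}
Step 5: union(3, 7) -> merged; set of 3 now {3, 5, 7}
Step 6: union(7, 4) -> merged; set of 7 now {3, 4, 5, 7}
Step 7: find(0) -> no change; set of 0 is {0}
Set of 5: {3, 4, 5, 7}; 7 is a member.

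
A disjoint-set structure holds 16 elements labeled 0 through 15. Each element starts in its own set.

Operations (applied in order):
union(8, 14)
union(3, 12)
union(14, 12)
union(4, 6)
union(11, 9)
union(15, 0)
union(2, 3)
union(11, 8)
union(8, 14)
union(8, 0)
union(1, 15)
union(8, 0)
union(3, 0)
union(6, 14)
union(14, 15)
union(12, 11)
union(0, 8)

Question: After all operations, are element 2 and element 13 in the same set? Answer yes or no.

Step 1: union(8, 14) -> merged; set of 8 now {8, 14}
Step 2: union(3, 12) -> merged; set of 3 now {3, 12}
Step 3: union(14, 12) -> merged; set of 14 now {3, 8, 12, 14}
Step 4: union(4, 6) -> merged; set of 4 now {4, 6}
Step 5: union(11, 9) -> merged; set of 11 now {9, 11}
Step 6: union(15, 0) -> merged; set of 15 now {0, 15}
Step 7: union(2, 3) -> merged; set of 2 now {2, 3, 8, 12, 14}
Step 8: union(11, 8) -> merged; set of 11 now {2, 3, 8, 9, 11, 12, 14}
Step 9: union(8, 14) -> already same set; set of 8 now {2, 3, 8, 9, 11, 12, 14}
Step 10: union(8, 0) -> merged; set of 8 now {0, 2, 3, 8, 9, 11, 12, 14, 15}
Step 11: union(1, 15) -> merged; set of 1 now {0, 1, 2, 3, 8, 9, 11, 12, 14, 15}
Step 12: union(8, 0) -> already same set; set of 8 now {0, 1, 2, 3, 8, 9, 11, 12, 14, 15}
Step 13: union(3, 0) -> already same set; set of 3 now {0, 1, 2, 3, 8, 9, 11, 12, 14, 15}
Step 14: union(6, 14) -> merged; set of 6 now {0, 1, 2, 3, 4, 6, 8, 9, 11, 12, 14, 15}
Step 15: union(14, 15) -> already same set; set of 14 now {0, 1, 2, 3, 4, 6, 8, 9, 11, 12, 14, 15}
Step 16: union(12, 11) -> already same set; set of 12 now {0, 1, 2, 3, 4, 6, 8, 9, 11, 12, 14, 15}
Step 17: union(0, 8) -> already same set; set of 0 now {0, 1, 2, 3, 4, 6, 8, 9, 11, 12, 14, 15}
Set of 2: {0, 1, 2, 3, 4, 6, 8, 9, 11, 12, 14, 15}; 13 is not a member.

Answer: no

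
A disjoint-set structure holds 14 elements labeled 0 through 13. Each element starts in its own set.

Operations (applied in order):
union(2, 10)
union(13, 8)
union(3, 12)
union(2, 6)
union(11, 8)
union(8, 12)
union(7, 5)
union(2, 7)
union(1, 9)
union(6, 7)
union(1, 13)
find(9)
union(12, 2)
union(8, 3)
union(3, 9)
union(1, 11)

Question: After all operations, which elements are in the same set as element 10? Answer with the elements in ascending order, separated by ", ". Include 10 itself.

Step 1: union(2, 10) -> merged; set of 2 now {2, 10}
Step 2: union(13, 8) -> merged; set of 13 now {8, 13}
Step 3: union(3, 12) -> merged; set of 3 now {3, 12}
Step 4: union(2, 6) -> merged; set of 2 now {2, 6, 10}
Step 5: union(11, 8) -> merged; set of 11 now {8, 11, 13}
Step 6: union(8, 12) -> merged; set of 8 now {3, 8, 11, 12, 13}
Step 7: union(7, 5) -> merged; set of 7 now {5, 7}
Step 8: union(2, 7) -> merged; set of 2 now {2, 5, 6, 7, 10}
Step 9: union(1, 9) -> merged; set of 1 now {1, 9}
Step 10: union(6, 7) -> already same set; set of 6 now {2, 5, 6, 7, 10}
Step 11: union(1, 13) -> merged; set of 1 now {1, 3, 8, 9, 11, 12, 13}
Step 12: find(9) -> no change; set of 9 is {1, 3, 8, 9, 11, 12, 13}
Step 13: union(12, 2) -> merged; set of 12 now {1, 2, 3, 5, 6, 7, 8, 9, 10, 11, 12, 13}
Step 14: union(8, 3) -> already same set; set of 8 now {1, 2, 3, 5, 6, 7, 8, 9, 10, 11, 12, 13}
Step 15: union(3, 9) -> already same set; set of 3 now {1, 2, 3, 5, 6, 7, 8, 9, 10, 11, 12, 13}
Step 16: union(1, 11) -> already same set; set of 1 now {1, 2, 3, 5, 6, 7, 8, 9, 10, 11, 12, 13}
Component of 10: {1, 2, 3, 5, 6, 7, 8, 9, 10, 11, 12, 13}

Answer: 1, 2, 3, 5, 6, 7, 8, 9, 10, 11, 12, 13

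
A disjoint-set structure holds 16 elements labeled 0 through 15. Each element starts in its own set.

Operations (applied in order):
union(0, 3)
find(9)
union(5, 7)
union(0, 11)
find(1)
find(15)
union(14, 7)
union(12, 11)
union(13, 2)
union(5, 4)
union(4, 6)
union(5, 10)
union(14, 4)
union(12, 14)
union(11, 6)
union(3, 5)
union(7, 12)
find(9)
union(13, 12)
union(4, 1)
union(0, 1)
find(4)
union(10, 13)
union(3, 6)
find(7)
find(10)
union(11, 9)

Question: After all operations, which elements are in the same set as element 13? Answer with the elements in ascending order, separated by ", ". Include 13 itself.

Answer: 0, 1, 2, 3, 4, 5, 6, 7, 9, 10, 11, 12, 13, 14

Derivation:
Step 1: union(0, 3) -> merged; set of 0 now {0, 3}
Step 2: find(9) -> no change; set of 9 is {9}
Step 3: union(5, 7) -> merged; set of 5 now {5, 7}
Step 4: union(0, 11) -> merged; set of 0 now {0, 3, 11}
Step 5: find(1) -> no change; set of 1 is {1}
Step 6: find(15) -> no change; set of 15 is {15}
Step 7: union(14, 7) -> merged; set of 14 now {5, 7, 14}
Step 8: union(12, 11) -> merged; set of 12 now {0, 3, 11, 12}
Step 9: union(13, 2) -> merged; set of 13 now {2, 13}
Step 10: union(5, 4) -> merged; set of 5 now {4, 5, 7, 14}
Step 11: union(4, 6) -> merged; set of 4 now {4, 5, 6, 7, 14}
Step 12: union(5, 10) -> merged; set of 5 now {4, 5, 6, 7, 10, 14}
Step 13: union(14, 4) -> already same set; set of 14 now {4, 5, 6, 7, 10, 14}
Step 14: union(12, 14) -> merged; set of 12 now {0, 3, 4, 5, 6, 7, 10, 11, 12, 14}
Step 15: union(11, 6) -> already same set; set of 11 now {0, 3, 4, 5, 6, 7, 10, 11, 12, 14}
Step 16: union(3, 5) -> already same set; set of 3 now {0, 3, 4, 5, 6, 7, 10, 11, 12, 14}
Step 17: union(7, 12) -> already same set; set of 7 now {0, 3, 4, 5, 6, 7, 10, 11, 12, 14}
Step 18: find(9) -> no change; set of 9 is {9}
Step 19: union(13, 12) -> merged; set of 13 now {0, 2, 3, 4, 5, 6, 7, 10, 11, 12, 13, 14}
Step 20: union(4, 1) -> merged; set of 4 now {0, 1, 2, 3, 4, 5, 6, 7, 10, 11, 12, 13, 14}
Step 21: union(0, 1) -> already same set; set of 0 now {0, 1, 2, 3, 4, 5, 6, 7, 10, 11, 12, 13, 14}
Step 22: find(4) -> no change; set of 4 is {0, 1, 2, 3, 4, 5, 6, 7, 10, 11, 12, 13, 14}
Step 23: union(10, 13) -> already same set; set of 10 now {0, 1, 2, 3, 4, 5, 6, 7, 10, 11, 12, 13, 14}
Step 24: union(3, 6) -> already same set; set of 3 now {0, 1, 2, 3, 4, 5, 6, 7, 10, 11, 12, 13, 14}
Step 25: find(7) -> no change; set of 7 is {0, 1, 2, 3, 4, 5, 6, 7, 10, 11, 12, 13, 14}
Step 26: find(10) -> no change; set of 10 is {0, 1, 2, 3, 4, 5, 6, 7, 10, 11, 12, 13, 14}
Step 27: union(11, 9) -> merged; set of 11 now {0, 1, 2, 3, 4, 5, 6, 7, 9, 10, 11, 12, 13, 14}
Component of 13: {0, 1, 2, 3, 4, 5, 6, 7, 9, 10, 11, 12, 13, 14}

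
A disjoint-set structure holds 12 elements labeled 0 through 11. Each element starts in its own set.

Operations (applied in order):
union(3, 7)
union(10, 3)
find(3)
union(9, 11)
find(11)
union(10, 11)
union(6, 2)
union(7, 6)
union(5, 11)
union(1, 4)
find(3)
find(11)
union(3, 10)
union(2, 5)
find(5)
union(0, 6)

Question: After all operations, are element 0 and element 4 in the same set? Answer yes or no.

Answer: no

Derivation:
Step 1: union(3, 7) -> merged; set of 3 now {3, 7}
Step 2: union(10, 3) -> merged; set of 10 now {3, 7, 10}
Step 3: find(3) -> no change; set of 3 is {3, 7, 10}
Step 4: union(9, 11) -> merged; set of 9 now {9, 11}
Step 5: find(11) -> no change; set of 11 is {9, 11}
Step 6: union(10, 11) -> merged; set of 10 now {3, 7, 9, 10, 11}
Step 7: union(6, 2) -> merged; set of 6 now {2, 6}
Step 8: union(7, 6) -> merged; set of 7 now {2, 3, 6, 7, 9, 10, 11}
Step 9: union(5, 11) -> merged; set of 5 now {2, 3, 5, 6, 7, 9, 10, 11}
Step 10: union(1, 4) -> merged; set of 1 now {1, 4}
Step 11: find(3) -> no change; set of 3 is {2, 3, 5, 6, 7, 9, 10, 11}
Step 12: find(11) -> no change; set of 11 is {2, 3, 5, 6, 7, 9, 10, 11}
Step 13: union(3, 10) -> already same set; set of 3 now {2, 3, 5, 6, 7, 9, 10, 11}
Step 14: union(2, 5) -> already same set; set of 2 now {2, 3, 5, 6, 7, 9, 10, 11}
Step 15: find(5) -> no change; set of 5 is {2, 3, 5, 6, 7, 9, 10, 11}
Step 16: union(0, 6) -> merged; set of 0 now {0, 2, 3, 5, 6, 7, 9, 10, 11}
Set of 0: {0, 2, 3, 5, 6, 7, 9, 10, 11}; 4 is not a member.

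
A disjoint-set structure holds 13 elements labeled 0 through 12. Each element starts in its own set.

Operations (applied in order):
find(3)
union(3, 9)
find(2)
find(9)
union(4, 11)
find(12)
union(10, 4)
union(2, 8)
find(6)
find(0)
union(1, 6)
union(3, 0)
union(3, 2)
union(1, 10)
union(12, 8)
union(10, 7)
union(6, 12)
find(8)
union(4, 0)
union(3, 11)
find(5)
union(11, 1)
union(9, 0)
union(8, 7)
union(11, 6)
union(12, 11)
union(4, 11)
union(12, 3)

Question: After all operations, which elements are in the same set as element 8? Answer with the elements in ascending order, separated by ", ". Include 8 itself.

Answer: 0, 1, 2, 3, 4, 6, 7, 8, 9, 10, 11, 12

Derivation:
Step 1: find(3) -> no change; set of 3 is {3}
Step 2: union(3, 9) -> merged; set of 3 now {3, 9}
Step 3: find(2) -> no change; set of 2 is {2}
Step 4: find(9) -> no change; set of 9 is {3, 9}
Step 5: union(4, 11) -> merged; set of 4 now {4, 11}
Step 6: find(12) -> no change; set of 12 is {12}
Step 7: union(10, 4) -> merged; set of 10 now {4, 10, 11}
Step 8: union(2, 8) -> merged; set of 2 now {2, 8}
Step 9: find(6) -> no change; set of 6 is {6}
Step 10: find(0) -> no change; set of 0 is {0}
Step 11: union(1, 6) -> merged; set of 1 now {1, 6}
Step 12: union(3, 0) -> merged; set of 3 now {0, 3, 9}
Step 13: union(3, 2) -> merged; set of 3 now {0, 2, 3, 8, 9}
Step 14: union(1, 10) -> merged; set of 1 now {1, 4, 6, 10, 11}
Step 15: union(12, 8) -> merged; set of 12 now {0, 2, 3, 8, 9, 12}
Step 16: union(10, 7) -> merged; set of 10 now {1, 4, 6, 7, 10, 11}
Step 17: union(6, 12) -> merged; set of 6 now {0, 1, 2, 3, 4, 6, 7, 8, 9, 10, 11, 12}
Step 18: find(8) -> no change; set of 8 is {0, 1, 2, 3, 4, 6, 7, 8, 9, 10, 11, 12}
Step 19: union(4, 0) -> already same set; set of 4 now {0, 1, 2, 3, 4, 6, 7, 8, 9, 10, 11, 12}
Step 20: union(3, 11) -> already same set; set of 3 now {0, 1, 2, 3, 4, 6, 7, 8, 9, 10, 11, 12}
Step 21: find(5) -> no change; set of 5 is {5}
Step 22: union(11, 1) -> already same set; set of 11 now {0, 1, 2, 3, 4, 6, 7, 8, 9, 10, 11, 12}
Step 23: union(9, 0) -> already same set; set of 9 now {0, 1, 2, 3, 4, 6, 7, 8, 9, 10, 11, 12}
Step 24: union(8, 7) -> already same set; set of 8 now {0, 1, 2, 3, 4, 6, 7, 8, 9, 10, 11, 12}
Step 25: union(11, 6) -> already same set; set of 11 now {0, 1, 2, 3, 4, 6, 7, 8, 9, 10, 11, 12}
Step 26: union(12, 11) -> already same set; set of 12 now {0, 1, 2, 3, 4, 6, 7, 8, 9, 10, 11, 12}
Step 27: union(4, 11) -> already same set; set of 4 now {0, 1, 2, 3, 4, 6, 7, 8, 9, 10, 11, 12}
Step 28: union(12, 3) -> already same set; set of 12 now {0, 1, 2, 3, 4, 6, 7, 8, 9, 10, 11, 12}
Component of 8: {0, 1, 2, 3, 4, 6, 7, 8, 9, 10, 11, 12}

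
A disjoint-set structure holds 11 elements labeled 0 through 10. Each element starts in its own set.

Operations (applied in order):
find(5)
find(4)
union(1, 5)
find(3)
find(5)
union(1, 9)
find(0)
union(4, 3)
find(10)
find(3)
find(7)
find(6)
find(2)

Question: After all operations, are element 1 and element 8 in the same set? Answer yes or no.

Answer: no

Derivation:
Step 1: find(5) -> no change; set of 5 is {5}
Step 2: find(4) -> no change; set of 4 is {4}
Step 3: union(1, 5) -> merged; set of 1 now {1, 5}
Step 4: find(3) -> no change; set of 3 is {3}
Step 5: find(5) -> no change; set of 5 is {1, 5}
Step 6: union(1, 9) -> merged; set of 1 now {1, 5, 9}
Step 7: find(0) -> no change; set of 0 is {0}
Step 8: union(4, 3) -> merged; set of 4 now {3, 4}
Step 9: find(10) -> no change; set of 10 is {10}
Step 10: find(3) -> no change; set of 3 is {3, 4}
Step 11: find(7) -> no change; set of 7 is {7}
Step 12: find(6) -> no change; set of 6 is {6}
Step 13: find(2) -> no change; set of 2 is {2}
Set of 1: {1, 5, 9}; 8 is not a member.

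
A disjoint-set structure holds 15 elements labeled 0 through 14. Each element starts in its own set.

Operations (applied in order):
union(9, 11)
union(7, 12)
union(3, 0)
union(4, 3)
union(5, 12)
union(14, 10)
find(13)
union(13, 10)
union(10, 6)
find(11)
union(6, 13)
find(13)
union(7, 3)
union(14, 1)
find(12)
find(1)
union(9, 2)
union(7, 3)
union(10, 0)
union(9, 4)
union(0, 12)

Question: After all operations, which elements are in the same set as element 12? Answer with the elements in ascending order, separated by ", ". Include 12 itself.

Answer: 0, 1, 2, 3, 4, 5, 6, 7, 9, 10, 11, 12, 13, 14

Derivation:
Step 1: union(9, 11) -> merged; set of 9 now {9, 11}
Step 2: union(7, 12) -> merged; set of 7 now {7, 12}
Step 3: union(3, 0) -> merged; set of 3 now {0, 3}
Step 4: union(4, 3) -> merged; set of 4 now {0, 3, 4}
Step 5: union(5, 12) -> merged; set of 5 now {5, 7, 12}
Step 6: union(14, 10) -> merged; set of 14 now {10, 14}
Step 7: find(13) -> no change; set of 13 is {13}
Step 8: union(13, 10) -> merged; set of 13 now {10, 13, 14}
Step 9: union(10, 6) -> merged; set of 10 now {6, 10, 13, 14}
Step 10: find(11) -> no change; set of 11 is {9, 11}
Step 11: union(6, 13) -> already same set; set of 6 now {6, 10, 13, 14}
Step 12: find(13) -> no change; set of 13 is {6, 10, 13, 14}
Step 13: union(7, 3) -> merged; set of 7 now {0, 3, 4, 5, 7, 12}
Step 14: union(14, 1) -> merged; set of 14 now {1, 6, 10, 13, 14}
Step 15: find(12) -> no change; set of 12 is {0, 3, 4, 5, 7, 12}
Step 16: find(1) -> no change; set of 1 is {1, 6, 10, 13, 14}
Step 17: union(9, 2) -> merged; set of 9 now {2, 9, 11}
Step 18: union(7, 3) -> already same set; set of 7 now {0, 3, 4, 5, 7, 12}
Step 19: union(10, 0) -> merged; set of 10 now {0, 1, 3, 4, 5, 6, 7, 10, 12, 13, 14}
Step 20: union(9, 4) -> merged; set of 9 now {0, 1, 2, 3, 4, 5, 6, 7, 9, 10, 11, 12, 13, 14}
Step 21: union(0, 12) -> already same set; set of 0 now {0, 1, 2, 3, 4, 5, 6, 7, 9, 10, 11, 12, 13, 14}
Component of 12: {0, 1, 2, 3, 4, 5, 6, 7, 9, 10, 11, 12, 13, 14}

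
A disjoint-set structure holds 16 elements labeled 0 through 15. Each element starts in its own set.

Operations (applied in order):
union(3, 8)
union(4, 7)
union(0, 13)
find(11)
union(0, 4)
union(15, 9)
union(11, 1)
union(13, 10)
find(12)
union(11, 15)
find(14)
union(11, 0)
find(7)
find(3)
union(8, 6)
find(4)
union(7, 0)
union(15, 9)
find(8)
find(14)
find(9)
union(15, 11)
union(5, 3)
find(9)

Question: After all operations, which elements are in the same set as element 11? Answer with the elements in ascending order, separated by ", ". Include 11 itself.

Step 1: union(3, 8) -> merged; set of 3 now {3, 8}
Step 2: union(4, 7) -> merged; set of 4 now {4, 7}
Step 3: union(0, 13) -> merged; set of 0 now {0, 13}
Step 4: find(11) -> no change; set of 11 is {11}
Step 5: union(0, 4) -> merged; set of 0 now {0, 4, 7, 13}
Step 6: union(15, 9) -> merged; set of 15 now {9, 15}
Step 7: union(11, 1) -> merged; set of 11 now {1, 11}
Step 8: union(13, 10) -> merged; set of 13 now {0, 4, 7, 10, 13}
Step 9: find(12) -> no change; set of 12 is {12}
Step 10: union(11, 15) -> merged; set of 11 now {1, 9, 11, 15}
Step 11: find(14) -> no change; set of 14 is {14}
Step 12: union(11, 0) -> merged; set of 11 now {0, 1, 4, 7, 9, 10, 11, 13, 15}
Step 13: find(7) -> no change; set of 7 is {0, 1, 4, 7, 9, 10, 11, 13, 15}
Step 14: find(3) -> no change; set of 3 is {3, 8}
Step 15: union(8, 6) -> merged; set of 8 now {3, 6, 8}
Step 16: find(4) -> no change; set of 4 is {0, 1, 4, 7, 9, 10, 11, 13, 15}
Step 17: union(7, 0) -> already same set; set of 7 now {0, 1, 4, 7, 9, 10, 11, 13, 15}
Step 18: union(15, 9) -> already same set; set of 15 now {0, 1, 4, 7, 9, 10, 11, 13, 15}
Step 19: find(8) -> no change; set of 8 is {3, 6, 8}
Step 20: find(14) -> no change; set of 14 is {14}
Step 21: find(9) -> no change; set of 9 is {0, 1, 4, 7, 9, 10, 11, 13, 15}
Step 22: union(15, 11) -> already same set; set of 15 now {0, 1, 4, 7, 9, 10, 11, 13, 15}
Step 23: union(5, 3) -> merged; set of 5 now {3, 5, 6, 8}
Step 24: find(9) -> no change; set of 9 is {0, 1, 4, 7, 9, 10, 11, 13, 15}
Component of 11: {0, 1, 4, 7, 9, 10, 11, 13, 15}

Answer: 0, 1, 4, 7, 9, 10, 11, 13, 15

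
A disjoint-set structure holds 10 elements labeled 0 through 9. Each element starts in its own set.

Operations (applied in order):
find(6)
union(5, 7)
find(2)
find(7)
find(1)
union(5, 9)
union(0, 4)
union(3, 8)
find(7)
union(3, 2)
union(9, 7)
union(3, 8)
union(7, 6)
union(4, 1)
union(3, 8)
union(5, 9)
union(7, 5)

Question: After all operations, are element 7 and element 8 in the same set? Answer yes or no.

Answer: no

Derivation:
Step 1: find(6) -> no change; set of 6 is {6}
Step 2: union(5, 7) -> merged; set of 5 now {5, 7}
Step 3: find(2) -> no change; set of 2 is {2}
Step 4: find(7) -> no change; set of 7 is {5, 7}
Step 5: find(1) -> no change; set of 1 is {1}
Step 6: union(5, 9) -> merged; set of 5 now {5, 7, 9}
Step 7: union(0, 4) -> merged; set of 0 now {0, 4}
Step 8: union(3, 8) -> merged; set of 3 now {3, 8}
Step 9: find(7) -> no change; set of 7 is {5, 7, 9}
Step 10: union(3, 2) -> merged; set of 3 now {2, 3, 8}
Step 11: union(9, 7) -> already same set; set of 9 now {5, 7, 9}
Step 12: union(3, 8) -> already same set; set of 3 now {2, 3, 8}
Step 13: union(7, 6) -> merged; set of 7 now {5, 6, 7, 9}
Step 14: union(4, 1) -> merged; set of 4 now {0, 1, 4}
Step 15: union(3, 8) -> already same set; set of 3 now {2, 3, 8}
Step 16: union(5, 9) -> already same set; set of 5 now {5, 6, 7, 9}
Step 17: union(7, 5) -> already same set; set of 7 now {5, 6, 7, 9}
Set of 7: {5, 6, 7, 9}; 8 is not a member.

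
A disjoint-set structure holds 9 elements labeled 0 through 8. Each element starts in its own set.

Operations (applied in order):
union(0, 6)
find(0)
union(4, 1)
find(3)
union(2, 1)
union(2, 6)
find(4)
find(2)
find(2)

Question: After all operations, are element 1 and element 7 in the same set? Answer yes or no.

Step 1: union(0, 6) -> merged; set of 0 now {0, 6}
Step 2: find(0) -> no change; set of 0 is {0, 6}
Step 3: union(4, 1) -> merged; set of 4 now {1, 4}
Step 4: find(3) -> no change; set of 3 is {3}
Step 5: union(2, 1) -> merged; set of 2 now {1, 2, 4}
Step 6: union(2, 6) -> merged; set of 2 now {0, 1, 2, 4, 6}
Step 7: find(4) -> no change; set of 4 is {0, 1, 2, 4, 6}
Step 8: find(2) -> no change; set of 2 is {0, 1, 2, 4, 6}
Step 9: find(2) -> no change; set of 2 is {0, 1, 2, 4, 6}
Set of 1: {0, 1, 2, 4, 6}; 7 is not a member.

Answer: no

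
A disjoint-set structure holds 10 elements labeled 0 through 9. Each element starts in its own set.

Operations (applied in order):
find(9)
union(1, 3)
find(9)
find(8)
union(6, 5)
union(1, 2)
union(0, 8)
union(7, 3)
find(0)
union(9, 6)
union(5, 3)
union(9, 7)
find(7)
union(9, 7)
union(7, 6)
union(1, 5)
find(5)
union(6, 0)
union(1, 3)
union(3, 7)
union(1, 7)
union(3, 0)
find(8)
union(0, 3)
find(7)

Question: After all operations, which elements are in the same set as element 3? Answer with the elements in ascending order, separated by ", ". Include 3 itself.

Step 1: find(9) -> no change; set of 9 is {9}
Step 2: union(1, 3) -> merged; set of 1 now {1, 3}
Step 3: find(9) -> no change; set of 9 is {9}
Step 4: find(8) -> no change; set of 8 is {8}
Step 5: union(6, 5) -> merged; set of 6 now {5, 6}
Step 6: union(1, 2) -> merged; set of 1 now {1, 2, 3}
Step 7: union(0, 8) -> merged; set of 0 now {0, 8}
Step 8: union(7, 3) -> merged; set of 7 now {1, 2, 3, 7}
Step 9: find(0) -> no change; set of 0 is {0, 8}
Step 10: union(9, 6) -> merged; set of 9 now {5, 6, 9}
Step 11: union(5, 3) -> merged; set of 5 now {1, 2, 3, 5, 6, 7, 9}
Step 12: union(9, 7) -> already same set; set of 9 now {1, 2, 3, 5, 6, 7, 9}
Step 13: find(7) -> no change; set of 7 is {1, 2, 3, 5, 6, 7, 9}
Step 14: union(9, 7) -> already same set; set of 9 now {1, 2, 3, 5, 6, 7, 9}
Step 15: union(7, 6) -> already same set; set of 7 now {1, 2, 3, 5, 6, 7, 9}
Step 16: union(1, 5) -> already same set; set of 1 now {1, 2, 3, 5, 6, 7, 9}
Step 17: find(5) -> no change; set of 5 is {1, 2, 3, 5, 6, 7, 9}
Step 18: union(6, 0) -> merged; set of 6 now {0, 1, 2, 3, 5, 6, 7, 8, 9}
Step 19: union(1, 3) -> already same set; set of 1 now {0, 1, 2, 3, 5, 6, 7, 8, 9}
Step 20: union(3, 7) -> already same set; set of 3 now {0, 1, 2, 3, 5, 6, 7, 8, 9}
Step 21: union(1, 7) -> already same set; set of 1 now {0, 1, 2, 3, 5, 6, 7, 8, 9}
Step 22: union(3, 0) -> already same set; set of 3 now {0, 1, 2, 3, 5, 6, 7, 8, 9}
Step 23: find(8) -> no change; set of 8 is {0, 1, 2, 3, 5, 6, 7, 8, 9}
Step 24: union(0, 3) -> already same set; set of 0 now {0, 1, 2, 3, 5, 6, 7, 8, 9}
Step 25: find(7) -> no change; set of 7 is {0, 1, 2, 3, 5, 6, 7, 8, 9}
Component of 3: {0, 1, 2, 3, 5, 6, 7, 8, 9}

Answer: 0, 1, 2, 3, 5, 6, 7, 8, 9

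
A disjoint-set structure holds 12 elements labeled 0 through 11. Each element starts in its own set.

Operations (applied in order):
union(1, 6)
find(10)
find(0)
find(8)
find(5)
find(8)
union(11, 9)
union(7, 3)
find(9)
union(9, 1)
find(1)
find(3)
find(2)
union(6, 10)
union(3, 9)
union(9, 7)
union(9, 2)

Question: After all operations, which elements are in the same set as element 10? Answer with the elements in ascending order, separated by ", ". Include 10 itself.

Step 1: union(1, 6) -> merged; set of 1 now {1, 6}
Step 2: find(10) -> no change; set of 10 is {10}
Step 3: find(0) -> no change; set of 0 is {0}
Step 4: find(8) -> no change; set of 8 is {8}
Step 5: find(5) -> no change; set of 5 is {5}
Step 6: find(8) -> no change; set of 8 is {8}
Step 7: union(11, 9) -> merged; set of 11 now {9, 11}
Step 8: union(7, 3) -> merged; set of 7 now {3, 7}
Step 9: find(9) -> no change; set of 9 is {9, 11}
Step 10: union(9, 1) -> merged; set of 9 now {1, 6, 9, 11}
Step 11: find(1) -> no change; set of 1 is {1, 6, 9, 11}
Step 12: find(3) -> no change; set of 3 is {3, 7}
Step 13: find(2) -> no change; set of 2 is {2}
Step 14: union(6, 10) -> merged; set of 6 now {1, 6, 9, 10, 11}
Step 15: union(3, 9) -> merged; set of 3 now {1, 3, 6, 7, 9, 10, 11}
Step 16: union(9, 7) -> already same set; set of 9 now {1, 3, 6, 7, 9, 10, 11}
Step 17: union(9, 2) -> merged; set of 9 now {1, 2, 3, 6, 7, 9, 10, 11}
Component of 10: {1, 2, 3, 6, 7, 9, 10, 11}

Answer: 1, 2, 3, 6, 7, 9, 10, 11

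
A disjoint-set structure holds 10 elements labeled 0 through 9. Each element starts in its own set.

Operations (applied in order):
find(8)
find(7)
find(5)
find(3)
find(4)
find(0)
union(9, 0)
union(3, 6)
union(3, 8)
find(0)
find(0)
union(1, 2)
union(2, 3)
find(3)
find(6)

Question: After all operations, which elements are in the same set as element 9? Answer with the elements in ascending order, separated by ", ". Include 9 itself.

Answer: 0, 9

Derivation:
Step 1: find(8) -> no change; set of 8 is {8}
Step 2: find(7) -> no change; set of 7 is {7}
Step 3: find(5) -> no change; set of 5 is {5}
Step 4: find(3) -> no change; set of 3 is {3}
Step 5: find(4) -> no change; set of 4 is {4}
Step 6: find(0) -> no change; set of 0 is {0}
Step 7: union(9, 0) -> merged; set of 9 now {0, 9}
Step 8: union(3, 6) -> merged; set of 3 now {3, 6}
Step 9: union(3, 8) -> merged; set of 3 now {3, 6, 8}
Step 10: find(0) -> no change; set of 0 is {0, 9}
Step 11: find(0) -> no change; set of 0 is {0, 9}
Step 12: union(1, 2) -> merged; set of 1 now {1, 2}
Step 13: union(2, 3) -> merged; set of 2 now {1, 2, 3, 6, 8}
Step 14: find(3) -> no change; set of 3 is {1, 2, 3, 6, 8}
Step 15: find(6) -> no change; set of 6 is {1, 2, 3, 6, 8}
Component of 9: {0, 9}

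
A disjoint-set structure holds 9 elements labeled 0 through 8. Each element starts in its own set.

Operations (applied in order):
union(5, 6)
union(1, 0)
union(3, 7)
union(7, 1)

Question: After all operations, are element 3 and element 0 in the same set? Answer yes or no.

Answer: yes

Derivation:
Step 1: union(5, 6) -> merged; set of 5 now {5, 6}
Step 2: union(1, 0) -> merged; set of 1 now {0, 1}
Step 3: union(3, 7) -> merged; set of 3 now {3, 7}
Step 4: union(7, 1) -> merged; set of 7 now {0, 1, 3, 7}
Set of 3: {0, 1, 3, 7}; 0 is a member.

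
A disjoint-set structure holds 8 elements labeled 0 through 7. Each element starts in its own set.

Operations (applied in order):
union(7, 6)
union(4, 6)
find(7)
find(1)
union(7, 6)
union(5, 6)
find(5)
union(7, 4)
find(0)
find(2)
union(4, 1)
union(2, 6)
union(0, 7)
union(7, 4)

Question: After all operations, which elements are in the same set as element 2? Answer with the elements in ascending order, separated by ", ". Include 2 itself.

Answer: 0, 1, 2, 4, 5, 6, 7

Derivation:
Step 1: union(7, 6) -> merged; set of 7 now {6, 7}
Step 2: union(4, 6) -> merged; set of 4 now {4, 6, 7}
Step 3: find(7) -> no change; set of 7 is {4, 6, 7}
Step 4: find(1) -> no change; set of 1 is {1}
Step 5: union(7, 6) -> already same set; set of 7 now {4, 6, 7}
Step 6: union(5, 6) -> merged; set of 5 now {4, 5, 6, 7}
Step 7: find(5) -> no change; set of 5 is {4, 5, 6, 7}
Step 8: union(7, 4) -> already same set; set of 7 now {4, 5, 6, 7}
Step 9: find(0) -> no change; set of 0 is {0}
Step 10: find(2) -> no change; set of 2 is {2}
Step 11: union(4, 1) -> merged; set of 4 now {1, 4, 5, 6, 7}
Step 12: union(2, 6) -> merged; set of 2 now {1, 2, 4, 5, 6, 7}
Step 13: union(0, 7) -> merged; set of 0 now {0, 1, 2, 4, 5, 6, 7}
Step 14: union(7, 4) -> already same set; set of 7 now {0, 1, 2, 4, 5, 6, 7}
Component of 2: {0, 1, 2, 4, 5, 6, 7}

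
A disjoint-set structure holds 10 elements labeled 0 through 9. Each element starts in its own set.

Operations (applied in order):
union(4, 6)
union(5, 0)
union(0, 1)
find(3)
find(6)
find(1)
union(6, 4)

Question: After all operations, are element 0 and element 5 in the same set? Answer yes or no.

Answer: yes

Derivation:
Step 1: union(4, 6) -> merged; set of 4 now {4, 6}
Step 2: union(5, 0) -> merged; set of 5 now {0, 5}
Step 3: union(0, 1) -> merged; set of 0 now {0, 1, 5}
Step 4: find(3) -> no change; set of 3 is {3}
Step 5: find(6) -> no change; set of 6 is {4, 6}
Step 6: find(1) -> no change; set of 1 is {0, 1, 5}
Step 7: union(6, 4) -> already same set; set of 6 now {4, 6}
Set of 0: {0, 1, 5}; 5 is a member.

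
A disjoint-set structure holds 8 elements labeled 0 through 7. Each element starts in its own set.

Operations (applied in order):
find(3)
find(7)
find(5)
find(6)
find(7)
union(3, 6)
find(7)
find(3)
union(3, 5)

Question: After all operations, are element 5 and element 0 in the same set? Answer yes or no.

Step 1: find(3) -> no change; set of 3 is {3}
Step 2: find(7) -> no change; set of 7 is {7}
Step 3: find(5) -> no change; set of 5 is {5}
Step 4: find(6) -> no change; set of 6 is {6}
Step 5: find(7) -> no change; set of 7 is {7}
Step 6: union(3, 6) -> merged; set of 3 now {3, 6}
Step 7: find(7) -> no change; set of 7 is {7}
Step 8: find(3) -> no change; set of 3 is {3, 6}
Step 9: union(3, 5) -> merged; set of 3 now {3, 5, 6}
Set of 5: {3, 5, 6}; 0 is not a member.

Answer: no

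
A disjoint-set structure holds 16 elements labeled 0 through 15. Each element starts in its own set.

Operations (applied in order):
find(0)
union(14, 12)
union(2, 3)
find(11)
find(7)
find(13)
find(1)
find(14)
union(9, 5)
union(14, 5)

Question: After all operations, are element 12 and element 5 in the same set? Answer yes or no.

Step 1: find(0) -> no change; set of 0 is {0}
Step 2: union(14, 12) -> merged; set of 14 now {12, 14}
Step 3: union(2, 3) -> merged; set of 2 now {2, 3}
Step 4: find(11) -> no change; set of 11 is {11}
Step 5: find(7) -> no change; set of 7 is {7}
Step 6: find(13) -> no change; set of 13 is {13}
Step 7: find(1) -> no change; set of 1 is {1}
Step 8: find(14) -> no change; set of 14 is {12, 14}
Step 9: union(9, 5) -> merged; set of 9 now {5, 9}
Step 10: union(14, 5) -> merged; set of 14 now {5, 9, 12, 14}
Set of 12: {5, 9, 12, 14}; 5 is a member.

Answer: yes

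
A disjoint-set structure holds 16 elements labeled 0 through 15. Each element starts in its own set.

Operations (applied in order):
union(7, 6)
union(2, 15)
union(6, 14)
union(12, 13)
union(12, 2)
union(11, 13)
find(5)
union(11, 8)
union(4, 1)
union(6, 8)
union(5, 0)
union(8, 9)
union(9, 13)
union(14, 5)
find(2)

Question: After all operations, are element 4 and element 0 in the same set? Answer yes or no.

Answer: no

Derivation:
Step 1: union(7, 6) -> merged; set of 7 now {6, 7}
Step 2: union(2, 15) -> merged; set of 2 now {2, 15}
Step 3: union(6, 14) -> merged; set of 6 now {6, 7, 14}
Step 4: union(12, 13) -> merged; set of 12 now {12, 13}
Step 5: union(12, 2) -> merged; set of 12 now {2, 12, 13, 15}
Step 6: union(11, 13) -> merged; set of 11 now {2, 11, 12, 13, 15}
Step 7: find(5) -> no change; set of 5 is {5}
Step 8: union(11, 8) -> merged; set of 11 now {2, 8, 11, 12, 13, 15}
Step 9: union(4, 1) -> merged; set of 4 now {1, 4}
Step 10: union(6, 8) -> merged; set of 6 now {2, 6, 7, 8, 11, 12, 13, 14, 15}
Step 11: union(5, 0) -> merged; set of 5 now {0, 5}
Step 12: union(8, 9) -> merged; set of 8 now {2, 6, 7, 8, 9, 11, 12, 13, 14, 15}
Step 13: union(9, 13) -> already same set; set of 9 now {2, 6, 7, 8, 9, 11, 12, 13, 14, 15}
Step 14: union(14, 5) -> merged; set of 14 now {0, 2, 5, 6, 7, 8, 9, 11, 12, 13, 14, 15}
Step 15: find(2) -> no change; set of 2 is {0, 2, 5, 6, 7, 8, 9, 11, 12, 13, 14, 15}
Set of 4: {1, 4}; 0 is not a member.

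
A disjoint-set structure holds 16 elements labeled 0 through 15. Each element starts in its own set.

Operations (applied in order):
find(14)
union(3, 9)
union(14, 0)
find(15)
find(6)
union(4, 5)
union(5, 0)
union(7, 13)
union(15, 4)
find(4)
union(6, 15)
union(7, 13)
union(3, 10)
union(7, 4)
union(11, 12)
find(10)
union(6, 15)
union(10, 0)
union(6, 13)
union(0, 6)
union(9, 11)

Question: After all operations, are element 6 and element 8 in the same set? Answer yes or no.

Answer: no

Derivation:
Step 1: find(14) -> no change; set of 14 is {14}
Step 2: union(3, 9) -> merged; set of 3 now {3, 9}
Step 3: union(14, 0) -> merged; set of 14 now {0, 14}
Step 4: find(15) -> no change; set of 15 is {15}
Step 5: find(6) -> no change; set of 6 is {6}
Step 6: union(4, 5) -> merged; set of 4 now {4, 5}
Step 7: union(5, 0) -> merged; set of 5 now {0, 4, 5, 14}
Step 8: union(7, 13) -> merged; set of 7 now {7, 13}
Step 9: union(15, 4) -> merged; set of 15 now {0, 4, 5, 14, 15}
Step 10: find(4) -> no change; set of 4 is {0, 4, 5, 14, 15}
Step 11: union(6, 15) -> merged; set of 6 now {0, 4, 5, 6, 14, 15}
Step 12: union(7, 13) -> already same set; set of 7 now {7, 13}
Step 13: union(3, 10) -> merged; set of 3 now {3, 9, 10}
Step 14: union(7, 4) -> merged; set of 7 now {0, 4, 5, 6, 7, 13, 14, 15}
Step 15: union(11, 12) -> merged; set of 11 now {11, 12}
Step 16: find(10) -> no change; set of 10 is {3, 9, 10}
Step 17: union(6, 15) -> already same set; set of 6 now {0, 4, 5, 6, 7, 13, 14, 15}
Step 18: union(10, 0) -> merged; set of 10 now {0, 3, 4, 5, 6, 7, 9, 10, 13, 14, 15}
Step 19: union(6, 13) -> already same set; set of 6 now {0, 3, 4, 5, 6, 7, 9, 10, 13, 14, 15}
Step 20: union(0, 6) -> already same set; set of 0 now {0, 3, 4, 5, 6, 7, 9, 10, 13, 14, 15}
Step 21: union(9, 11) -> merged; set of 9 now {0, 3, 4, 5, 6, 7, 9, 10, 11, 12, 13, 14, 15}
Set of 6: {0, 3, 4, 5, 6, 7, 9, 10, 11, 12, 13, 14, 15}; 8 is not a member.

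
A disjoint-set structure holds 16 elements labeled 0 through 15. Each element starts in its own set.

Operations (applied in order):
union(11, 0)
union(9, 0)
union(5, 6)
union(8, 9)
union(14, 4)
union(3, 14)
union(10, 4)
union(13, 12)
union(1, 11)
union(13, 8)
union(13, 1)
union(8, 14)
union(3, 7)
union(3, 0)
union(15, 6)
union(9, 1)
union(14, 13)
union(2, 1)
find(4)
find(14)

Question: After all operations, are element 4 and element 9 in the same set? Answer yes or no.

Answer: yes

Derivation:
Step 1: union(11, 0) -> merged; set of 11 now {0, 11}
Step 2: union(9, 0) -> merged; set of 9 now {0, 9, 11}
Step 3: union(5, 6) -> merged; set of 5 now {5, 6}
Step 4: union(8, 9) -> merged; set of 8 now {0, 8, 9, 11}
Step 5: union(14, 4) -> merged; set of 14 now {4, 14}
Step 6: union(3, 14) -> merged; set of 3 now {3, 4, 14}
Step 7: union(10, 4) -> merged; set of 10 now {3, 4, 10, 14}
Step 8: union(13, 12) -> merged; set of 13 now {12, 13}
Step 9: union(1, 11) -> merged; set of 1 now {0, 1, 8, 9, 11}
Step 10: union(13, 8) -> merged; set of 13 now {0, 1, 8, 9, 11, 12, 13}
Step 11: union(13, 1) -> already same set; set of 13 now {0, 1, 8, 9, 11, 12, 13}
Step 12: union(8, 14) -> merged; set of 8 now {0, 1, 3, 4, 8, 9, 10, 11, 12, 13, 14}
Step 13: union(3, 7) -> merged; set of 3 now {0, 1, 3, 4, 7, 8, 9, 10, 11, 12, 13, 14}
Step 14: union(3, 0) -> already same set; set of 3 now {0, 1, 3, 4, 7, 8, 9, 10, 11, 12, 13, 14}
Step 15: union(15, 6) -> merged; set of 15 now {5, 6, 15}
Step 16: union(9, 1) -> already same set; set of 9 now {0, 1, 3, 4, 7, 8, 9, 10, 11, 12, 13, 14}
Step 17: union(14, 13) -> already same set; set of 14 now {0, 1, 3, 4, 7, 8, 9, 10, 11, 12, 13, 14}
Step 18: union(2, 1) -> merged; set of 2 now {0, 1, 2, 3, 4, 7, 8, 9, 10, 11, 12, 13, 14}
Step 19: find(4) -> no change; set of 4 is {0, 1, 2, 3, 4, 7, 8, 9, 10, 11, 12, 13, 14}
Step 20: find(14) -> no change; set of 14 is {0, 1, 2, 3, 4, 7, 8, 9, 10, 11, 12, 13, 14}
Set of 4: {0, 1, 2, 3, 4, 7, 8, 9, 10, 11, 12, 13, 14}; 9 is a member.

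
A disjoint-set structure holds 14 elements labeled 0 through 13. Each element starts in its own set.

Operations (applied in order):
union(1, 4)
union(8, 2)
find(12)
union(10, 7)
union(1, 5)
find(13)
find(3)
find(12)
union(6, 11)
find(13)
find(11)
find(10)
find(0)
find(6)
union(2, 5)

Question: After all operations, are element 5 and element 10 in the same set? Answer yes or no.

Answer: no

Derivation:
Step 1: union(1, 4) -> merged; set of 1 now {1, 4}
Step 2: union(8, 2) -> merged; set of 8 now {2, 8}
Step 3: find(12) -> no change; set of 12 is {12}
Step 4: union(10, 7) -> merged; set of 10 now {7, 10}
Step 5: union(1, 5) -> merged; set of 1 now {1, 4, 5}
Step 6: find(13) -> no change; set of 13 is {13}
Step 7: find(3) -> no change; set of 3 is {3}
Step 8: find(12) -> no change; set of 12 is {12}
Step 9: union(6, 11) -> merged; set of 6 now {6, 11}
Step 10: find(13) -> no change; set of 13 is {13}
Step 11: find(11) -> no change; set of 11 is {6, 11}
Step 12: find(10) -> no change; set of 10 is {7, 10}
Step 13: find(0) -> no change; set of 0 is {0}
Step 14: find(6) -> no change; set of 6 is {6, 11}
Step 15: union(2, 5) -> merged; set of 2 now {1, 2, 4, 5, 8}
Set of 5: {1, 2, 4, 5, 8}; 10 is not a member.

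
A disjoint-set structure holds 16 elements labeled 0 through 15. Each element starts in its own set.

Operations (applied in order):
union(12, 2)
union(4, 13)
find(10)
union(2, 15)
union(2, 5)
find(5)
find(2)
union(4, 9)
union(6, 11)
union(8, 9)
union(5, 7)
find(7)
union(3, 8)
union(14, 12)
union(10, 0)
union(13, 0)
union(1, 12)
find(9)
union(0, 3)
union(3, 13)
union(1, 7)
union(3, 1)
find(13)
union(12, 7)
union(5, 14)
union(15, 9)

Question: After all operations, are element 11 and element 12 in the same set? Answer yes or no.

Answer: no

Derivation:
Step 1: union(12, 2) -> merged; set of 12 now {2, 12}
Step 2: union(4, 13) -> merged; set of 4 now {4, 13}
Step 3: find(10) -> no change; set of 10 is {10}
Step 4: union(2, 15) -> merged; set of 2 now {2, 12, 15}
Step 5: union(2, 5) -> merged; set of 2 now {2, 5, 12, 15}
Step 6: find(5) -> no change; set of 5 is {2, 5, 12, 15}
Step 7: find(2) -> no change; set of 2 is {2, 5, 12, 15}
Step 8: union(4, 9) -> merged; set of 4 now {4, 9, 13}
Step 9: union(6, 11) -> merged; set of 6 now {6, 11}
Step 10: union(8, 9) -> merged; set of 8 now {4, 8, 9, 13}
Step 11: union(5, 7) -> merged; set of 5 now {2, 5, 7, 12, 15}
Step 12: find(7) -> no change; set of 7 is {2, 5, 7, 12, 15}
Step 13: union(3, 8) -> merged; set of 3 now {3, 4, 8, 9, 13}
Step 14: union(14, 12) -> merged; set of 14 now {2, 5, 7, 12, 14, 15}
Step 15: union(10, 0) -> merged; set of 10 now {0, 10}
Step 16: union(13, 0) -> merged; set of 13 now {0, 3, 4, 8, 9, 10, 13}
Step 17: union(1, 12) -> merged; set of 1 now {1, 2, 5, 7, 12, 14, 15}
Step 18: find(9) -> no change; set of 9 is {0, 3, 4, 8, 9, 10, 13}
Step 19: union(0, 3) -> already same set; set of 0 now {0, 3, 4, 8, 9, 10, 13}
Step 20: union(3, 13) -> already same set; set of 3 now {0, 3, 4, 8, 9, 10, 13}
Step 21: union(1, 7) -> already same set; set of 1 now {1, 2, 5, 7, 12, 14, 15}
Step 22: union(3, 1) -> merged; set of 3 now {0, 1, 2, 3, 4, 5, 7, 8, 9, 10, 12, 13, 14, 15}
Step 23: find(13) -> no change; set of 13 is {0, 1, 2, 3, 4, 5, 7, 8, 9, 10, 12, 13, 14, 15}
Step 24: union(12, 7) -> already same set; set of 12 now {0, 1, 2, 3, 4, 5, 7, 8, 9, 10, 12, 13, 14, 15}
Step 25: union(5, 14) -> already same set; set of 5 now {0, 1, 2, 3, 4, 5, 7, 8, 9, 10, 12, 13, 14, 15}
Step 26: union(15, 9) -> already same set; set of 15 now {0, 1, 2, 3, 4, 5, 7, 8, 9, 10, 12, 13, 14, 15}
Set of 11: {6, 11}; 12 is not a member.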